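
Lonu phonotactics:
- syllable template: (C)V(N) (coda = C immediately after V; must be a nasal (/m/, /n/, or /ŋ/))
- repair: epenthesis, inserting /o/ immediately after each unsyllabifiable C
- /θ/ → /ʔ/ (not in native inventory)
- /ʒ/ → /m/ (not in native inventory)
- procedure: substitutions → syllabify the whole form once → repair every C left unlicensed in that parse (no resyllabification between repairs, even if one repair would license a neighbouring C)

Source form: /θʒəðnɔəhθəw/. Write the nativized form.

ʔoməðonɔəhoʔəwo

Substitution: /θ/ → /ʔ/, /ʒ/ → /m/, giving /ʔməðnɔəhʔəw/.
Syllabifying with onset maximization leaves /ʔ/, /ð/, /h/, /w/ stranded (only a nasal (/m/, /n/, or /ŋ/) is licensed in coda position; onsets are limited to one consonant).
Epenthesis after each stranded consonant: /ʔ/ → /ʔo/, /ð/ → /ðo/, /h/ → /ho/, /w/ → /wo/.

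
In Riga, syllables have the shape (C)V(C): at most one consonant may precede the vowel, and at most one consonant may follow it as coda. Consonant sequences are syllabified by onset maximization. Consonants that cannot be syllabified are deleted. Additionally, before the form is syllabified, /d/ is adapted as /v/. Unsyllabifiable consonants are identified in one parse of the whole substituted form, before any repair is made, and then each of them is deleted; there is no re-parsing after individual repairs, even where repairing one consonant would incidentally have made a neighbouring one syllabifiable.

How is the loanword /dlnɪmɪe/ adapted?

nɪmɪe

Substitution: /d/ → /v/, giving /vlnɪmɪe/.
The consonants /v/, /l/ cannot be parsed into a legal (C)V(C) syllable (at most one coda consonant is licensed; onsets are limited to one consonant).
Each unlicensed consonant is deleted: /v/, /l/.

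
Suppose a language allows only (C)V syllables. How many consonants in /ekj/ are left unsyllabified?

2

The consonants /k/, /j/ cannot be parsed into a legal (C)V syllable (no codas are permitted; onsets are limited to one consonant).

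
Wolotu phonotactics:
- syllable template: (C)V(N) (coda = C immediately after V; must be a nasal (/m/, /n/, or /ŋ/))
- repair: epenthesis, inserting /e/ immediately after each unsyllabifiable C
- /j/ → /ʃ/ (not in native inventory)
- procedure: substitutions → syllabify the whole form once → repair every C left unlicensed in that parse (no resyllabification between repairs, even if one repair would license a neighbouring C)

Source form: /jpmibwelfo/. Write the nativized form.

ʃepemibewelefo

Substitution: /j/ → /ʃ/, giving /ʃpmibwelfo/.
Syllabifying with onset maximization leaves /ʃ/, /p/, /b/, /l/ stranded (only a nasal (/m/, /n/, or /ŋ/) is licensed in coda position; onsets are limited to one consonant).
Epenthesis after each stranded consonant: /ʃ/ → /ʃe/, /p/ → /pe/, /b/ → /be/, /l/ → /le/.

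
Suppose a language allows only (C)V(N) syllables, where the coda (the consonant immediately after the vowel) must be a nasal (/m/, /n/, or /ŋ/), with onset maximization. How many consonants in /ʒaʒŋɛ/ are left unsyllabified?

Syllabifying with onset maximization leaves /ʒ/ stranded (only a nasal (/m/, /n/, or /ŋ/) is licensed in coda position; onsets are limited to one consonant).

1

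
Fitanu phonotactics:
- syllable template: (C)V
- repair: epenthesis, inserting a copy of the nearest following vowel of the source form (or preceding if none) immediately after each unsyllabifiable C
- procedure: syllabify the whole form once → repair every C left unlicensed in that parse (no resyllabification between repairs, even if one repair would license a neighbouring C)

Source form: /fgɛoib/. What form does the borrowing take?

Under (C)V, the unsyllabifiable consonants are /f/, /b/ (no codas are permitted; onsets are limited to one consonant).
Epenthesis after each stranded consonant: /f/ → /fɛ/, /b/ → /bi/.

fɛgɛoibi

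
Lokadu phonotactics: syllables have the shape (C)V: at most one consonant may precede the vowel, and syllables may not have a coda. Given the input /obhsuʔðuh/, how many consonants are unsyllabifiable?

4

Syllabifying with onset maximization leaves /b/, /h/, /ʔ/, /h/ stranded (no codas are permitted; onsets are limited to one consonant).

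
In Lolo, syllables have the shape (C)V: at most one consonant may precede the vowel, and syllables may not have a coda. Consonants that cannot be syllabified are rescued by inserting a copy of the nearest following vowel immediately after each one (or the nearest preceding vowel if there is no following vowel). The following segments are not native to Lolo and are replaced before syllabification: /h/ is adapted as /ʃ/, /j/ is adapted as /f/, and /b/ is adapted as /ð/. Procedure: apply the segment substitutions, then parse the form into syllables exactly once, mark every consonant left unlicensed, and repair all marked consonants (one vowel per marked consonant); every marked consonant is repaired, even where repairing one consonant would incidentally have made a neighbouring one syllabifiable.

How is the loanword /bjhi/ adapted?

Substitution: /b/ → /ð/, /j/ → /f/, /h/ → /ʃ/, giving /ðfʃi/.
The consonants /ð/, /f/ cannot be parsed into a legal (C)V syllable (no codas are permitted; onsets are limited to one consonant).
Inserting the epenthetic vowel yields /ð/ → /ði/, /f/ → /fi/.

ðifiʃi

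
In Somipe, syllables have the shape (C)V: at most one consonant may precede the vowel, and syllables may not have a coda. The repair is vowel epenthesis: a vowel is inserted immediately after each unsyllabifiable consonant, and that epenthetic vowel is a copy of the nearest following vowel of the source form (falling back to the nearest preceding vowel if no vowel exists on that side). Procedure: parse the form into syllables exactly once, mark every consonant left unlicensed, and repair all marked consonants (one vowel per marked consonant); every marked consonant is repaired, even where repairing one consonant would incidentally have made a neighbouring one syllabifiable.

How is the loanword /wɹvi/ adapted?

wiɹivi

Syllabifying with onset maximization leaves /w/, /ɹ/ stranded (no codas are permitted; onsets are limited to one consonant).
Epenthesis after each stranded consonant: /w/ → /wi/, /ɹ/ → /ɹi/.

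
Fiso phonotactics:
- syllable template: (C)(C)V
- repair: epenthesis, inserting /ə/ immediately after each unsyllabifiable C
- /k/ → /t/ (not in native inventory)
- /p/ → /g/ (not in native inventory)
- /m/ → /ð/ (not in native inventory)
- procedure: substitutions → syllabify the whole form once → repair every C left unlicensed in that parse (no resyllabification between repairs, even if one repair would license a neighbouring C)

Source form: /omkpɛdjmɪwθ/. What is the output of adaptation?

oðətgɛdəjðɪwəθə

Substitution: /m/ → /ð/, /k/ → /t/, /p/ → /g/, giving /oðtgɛdjðɪwθ/.
Under (C)(C)V, the unsyllabifiable consonants are /ð/, /d/, /w/, /θ/ (no codas are permitted; onsets may contain at most 2 consonants).
Each unlicensed consonant becomes the onset of a new syllable: /ð/ → /ðə/, /d/ → /də/, /w/ → /wə/, /θ/ → /θə/.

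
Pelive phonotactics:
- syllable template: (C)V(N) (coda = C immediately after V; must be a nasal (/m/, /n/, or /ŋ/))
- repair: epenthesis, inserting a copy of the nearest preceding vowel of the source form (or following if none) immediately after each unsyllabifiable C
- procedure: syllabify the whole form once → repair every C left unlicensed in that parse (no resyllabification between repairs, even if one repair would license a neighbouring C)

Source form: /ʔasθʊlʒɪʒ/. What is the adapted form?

Syllabifying with onset maximization leaves /s/, /l/, /ʒ/ stranded (only a nasal (/m/, /n/, or /ŋ/) is licensed in coda position; onsets are limited to one consonant).
Inserting the epenthetic vowel yields /s/ → /sa/, /l/ → /lʊ/, /ʒ/ → /ʒɪ/.

ʔasaθʊlʊʒɪʒɪ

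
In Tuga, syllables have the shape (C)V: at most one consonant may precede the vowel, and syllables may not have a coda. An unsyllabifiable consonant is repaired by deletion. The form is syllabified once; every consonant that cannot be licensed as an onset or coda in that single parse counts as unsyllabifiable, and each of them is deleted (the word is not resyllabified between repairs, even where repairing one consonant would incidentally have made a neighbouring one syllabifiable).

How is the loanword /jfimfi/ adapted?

fifi

Syllabifying with onset maximization leaves /j/, /m/ stranded (no codas are permitted; onsets are limited to one consonant).
Deletion applies to /j/, /m/.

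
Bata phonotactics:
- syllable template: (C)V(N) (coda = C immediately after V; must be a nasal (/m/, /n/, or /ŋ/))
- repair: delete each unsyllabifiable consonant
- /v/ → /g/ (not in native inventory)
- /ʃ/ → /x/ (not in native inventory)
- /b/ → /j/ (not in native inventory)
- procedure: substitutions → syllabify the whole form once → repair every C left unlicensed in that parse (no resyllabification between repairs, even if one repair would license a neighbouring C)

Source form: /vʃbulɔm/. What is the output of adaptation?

julɔm

Substitution: /v/ → /g/, /ʃ/ → /x/, /b/ → /j/, giving /gxjulɔm/.
Syllabifying with onset maximization leaves /g/, /x/ stranded (only a nasal (/m/, /n/, or /ŋ/) is licensed in coda position; onsets are limited to one consonant).
Deleting the stranded consonants removes /g/, /x/.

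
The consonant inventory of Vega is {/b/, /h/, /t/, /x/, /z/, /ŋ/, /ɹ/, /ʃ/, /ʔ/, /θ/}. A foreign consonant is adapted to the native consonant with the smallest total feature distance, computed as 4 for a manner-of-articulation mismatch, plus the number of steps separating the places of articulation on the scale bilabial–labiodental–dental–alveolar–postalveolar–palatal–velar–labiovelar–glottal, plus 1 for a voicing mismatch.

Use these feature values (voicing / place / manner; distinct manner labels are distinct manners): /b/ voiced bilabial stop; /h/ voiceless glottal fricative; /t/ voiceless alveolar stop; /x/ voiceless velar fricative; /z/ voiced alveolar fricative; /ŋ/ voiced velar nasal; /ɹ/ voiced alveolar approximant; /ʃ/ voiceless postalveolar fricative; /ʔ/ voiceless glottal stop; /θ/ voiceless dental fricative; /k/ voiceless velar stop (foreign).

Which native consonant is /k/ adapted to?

/ʔ/ is closest: same manner (stop), place distance 2 (velar→glottal), same voicing; total 2. Next closest is /t/ at distance 3.

ʔ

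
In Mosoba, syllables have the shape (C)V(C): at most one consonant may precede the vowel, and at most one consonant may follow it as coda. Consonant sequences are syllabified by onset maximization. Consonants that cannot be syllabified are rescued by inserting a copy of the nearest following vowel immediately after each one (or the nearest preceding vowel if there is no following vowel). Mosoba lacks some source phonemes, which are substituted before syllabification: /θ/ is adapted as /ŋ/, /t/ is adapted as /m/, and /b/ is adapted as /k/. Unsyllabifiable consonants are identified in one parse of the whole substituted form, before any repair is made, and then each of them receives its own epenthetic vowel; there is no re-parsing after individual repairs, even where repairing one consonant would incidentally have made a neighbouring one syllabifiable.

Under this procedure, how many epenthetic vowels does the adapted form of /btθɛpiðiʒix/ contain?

After substitution the input is /kmŋɛpiðiʒix/.
The unsyllabifiable consonants are /k/, /m/; each receives one epenthetic vowel.

2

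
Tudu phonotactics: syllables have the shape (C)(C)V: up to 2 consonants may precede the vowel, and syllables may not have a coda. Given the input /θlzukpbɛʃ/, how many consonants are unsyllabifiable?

3

The consonants /θ/, /k/, /ʃ/ cannot be parsed into a legal (C)(C)V syllable (no codas are permitted; onsets may contain at most 2 consonants).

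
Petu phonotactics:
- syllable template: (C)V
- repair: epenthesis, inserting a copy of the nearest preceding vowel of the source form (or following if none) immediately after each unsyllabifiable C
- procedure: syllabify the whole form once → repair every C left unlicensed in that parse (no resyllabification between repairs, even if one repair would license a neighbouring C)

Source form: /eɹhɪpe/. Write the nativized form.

eɹehɪpe

Under (C)V, the unsyllabifiable consonants are /ɹ/ (no codas are permitted; onsets are limited to one consonant).
Inserting the epenthetic vowel yields /ɹ/ → /ɹe/.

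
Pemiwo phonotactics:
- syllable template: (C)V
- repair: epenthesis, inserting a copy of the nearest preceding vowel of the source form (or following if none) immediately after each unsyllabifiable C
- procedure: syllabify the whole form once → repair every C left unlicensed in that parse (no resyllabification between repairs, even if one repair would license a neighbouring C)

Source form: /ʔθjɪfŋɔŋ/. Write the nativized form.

ʔɪθɪjɪfɪŋɔŋɔ

Syllabifying with onset maximization leaves /ʔ/, /θ/, /f/, /ŋ/ stranded (no codas are permitted; onsets are limited to one consonant).
Epenthesis after each stranded consonant: /ʔ/ → /ʔɪ/, /θ/ → /θɪ/, /f/ → /fɪ/, /ŋ/ → /ŋɔ/.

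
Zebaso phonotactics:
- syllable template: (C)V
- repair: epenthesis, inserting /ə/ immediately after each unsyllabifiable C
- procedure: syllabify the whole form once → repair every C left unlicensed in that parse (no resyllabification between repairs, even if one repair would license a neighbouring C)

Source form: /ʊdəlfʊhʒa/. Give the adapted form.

ʊdələfʊhəʒa

The consonants /l/, /h/ cannot be parsed into a legal (C)V syllable (no codas are permitted; onsets are limited to one consonant).
Inserting the epenthetic vowel yields /l/ → /lə/, /h/ → /hə/.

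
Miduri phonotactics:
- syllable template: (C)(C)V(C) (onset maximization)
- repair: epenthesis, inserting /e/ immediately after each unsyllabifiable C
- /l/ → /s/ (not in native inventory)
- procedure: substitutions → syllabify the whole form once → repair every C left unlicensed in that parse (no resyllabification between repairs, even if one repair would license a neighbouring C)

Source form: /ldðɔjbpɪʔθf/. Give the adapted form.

Substitution: /l/ → /s/, giving /sdðɔjbpɪʔθf/.
The consonants /s/, /θ/, /f/ cannot be parsed into a legal (C)(C)V(C) syllable (at most one coda consonant is licensed; onsets may contain at most 2 consonants).
Inserting the epenthetic vowel yields /s/ → /se/, /θ/ → /θe/, /f/ → /fe/.

sedðɔjbpɪʔθefe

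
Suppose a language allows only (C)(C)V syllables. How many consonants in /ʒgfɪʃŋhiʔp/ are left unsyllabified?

Syllabifying with onset maximization leaves /ʒ/, /ʃ/, /ʔ/, /p/ stranded (no codas are permitted; onsets may contain at most 2 consonants).

4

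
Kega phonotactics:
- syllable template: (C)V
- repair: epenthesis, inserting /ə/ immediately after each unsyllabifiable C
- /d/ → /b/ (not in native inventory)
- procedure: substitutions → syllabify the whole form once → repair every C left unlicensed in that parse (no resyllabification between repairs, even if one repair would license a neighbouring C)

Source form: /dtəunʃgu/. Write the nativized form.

bətəunəʃəgu

Substitution: /d/ → /b/, giving /btəunʃgu/.
The consonants /b/, /n/, /ʃ/ cannot be parsed into a legal (C)V syllable (no codas are permitted; onsets are limited to one consonant).
Each unlicensed consonant becomes the onset of a new syllable: /b/ → /bə/, /n/ → /nə/, /ʃ/ → /ʃə/.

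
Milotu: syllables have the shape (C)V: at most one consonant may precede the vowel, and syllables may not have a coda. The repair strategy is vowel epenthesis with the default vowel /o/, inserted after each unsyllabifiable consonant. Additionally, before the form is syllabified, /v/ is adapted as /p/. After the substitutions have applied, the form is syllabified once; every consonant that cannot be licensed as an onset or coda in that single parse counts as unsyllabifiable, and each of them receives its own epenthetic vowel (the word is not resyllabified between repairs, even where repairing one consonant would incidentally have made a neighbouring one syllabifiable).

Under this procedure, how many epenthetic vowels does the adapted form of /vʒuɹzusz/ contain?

After substitution the input is /pʒuɹzusz/.
The unsyllabifiable consonants are /p/, /ɹ/, /s/, /z/; each receives one epenthetic vowel.

4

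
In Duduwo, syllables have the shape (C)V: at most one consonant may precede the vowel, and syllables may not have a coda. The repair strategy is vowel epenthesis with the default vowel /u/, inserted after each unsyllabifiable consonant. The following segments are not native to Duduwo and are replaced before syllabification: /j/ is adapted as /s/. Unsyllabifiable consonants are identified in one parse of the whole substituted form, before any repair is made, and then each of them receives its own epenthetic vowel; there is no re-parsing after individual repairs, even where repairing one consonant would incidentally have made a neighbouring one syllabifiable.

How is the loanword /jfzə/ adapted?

sufuzə

Substitution: /j/ → /s/, giving /sfzə/.
Syllabifying with onset maximization leaves /s/, /f/ stranded (no codas are permitted; onsets are limited to one consonant).
Inserting the epenthetic vowel yields /s/ → /su/, /f/ → /fu/.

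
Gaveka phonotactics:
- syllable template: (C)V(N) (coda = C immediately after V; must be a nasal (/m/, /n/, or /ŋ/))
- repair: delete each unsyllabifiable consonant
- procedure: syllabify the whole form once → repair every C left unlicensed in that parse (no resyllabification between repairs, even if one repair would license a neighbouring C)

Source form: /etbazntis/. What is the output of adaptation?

ebati

Syllabifying with onset maximization leaves /t/, /z/, /n/, /s/ stranded (only a nasal (/m/, /n/, or /ŋ/) is licensed in coda position; onsets are limited to one consonant).
Deletion applies to /t/, /z/, /n/, /s/.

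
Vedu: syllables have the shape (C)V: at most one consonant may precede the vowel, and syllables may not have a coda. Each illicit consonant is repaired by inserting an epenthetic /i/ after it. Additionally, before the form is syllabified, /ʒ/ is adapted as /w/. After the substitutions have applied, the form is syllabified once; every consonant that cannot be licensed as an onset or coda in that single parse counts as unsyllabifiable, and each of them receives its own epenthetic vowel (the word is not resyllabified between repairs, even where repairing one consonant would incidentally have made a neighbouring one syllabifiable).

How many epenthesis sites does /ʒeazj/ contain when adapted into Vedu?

2

After substitution the input is /weazj/.
The unsyllabifiable consonants are /z/, /j/; each receives one epenthetic vowel.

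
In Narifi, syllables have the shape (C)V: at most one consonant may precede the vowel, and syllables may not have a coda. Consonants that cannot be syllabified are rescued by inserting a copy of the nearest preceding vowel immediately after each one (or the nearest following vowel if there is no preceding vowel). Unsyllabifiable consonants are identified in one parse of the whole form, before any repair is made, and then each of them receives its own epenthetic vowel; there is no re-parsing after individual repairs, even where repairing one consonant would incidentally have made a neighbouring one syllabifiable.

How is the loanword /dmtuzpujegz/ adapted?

dumutuzupujegeze

Syllabifying with onset maximization leaves /d/, /m/, /z/, /g/, /z/ stranded (no codas are permitted; onsets are limited to one consonant).
Inserting the epenthetic vowel yields /d/ → /du/, /m/ → /mu/, /z/ → /zu/, /g/ → /ge/, /z/ → /ze/.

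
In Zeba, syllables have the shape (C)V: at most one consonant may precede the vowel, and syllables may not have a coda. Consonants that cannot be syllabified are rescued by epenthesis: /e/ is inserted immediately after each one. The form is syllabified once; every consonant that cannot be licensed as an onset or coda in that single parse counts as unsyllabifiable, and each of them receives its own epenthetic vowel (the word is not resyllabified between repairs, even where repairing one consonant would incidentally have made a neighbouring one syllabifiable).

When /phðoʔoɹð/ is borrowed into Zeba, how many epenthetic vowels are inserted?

4

The unsyllabifiable consonants are /p/, /h/, /ɹ/, /ð/; each receives one epenthetic vowel.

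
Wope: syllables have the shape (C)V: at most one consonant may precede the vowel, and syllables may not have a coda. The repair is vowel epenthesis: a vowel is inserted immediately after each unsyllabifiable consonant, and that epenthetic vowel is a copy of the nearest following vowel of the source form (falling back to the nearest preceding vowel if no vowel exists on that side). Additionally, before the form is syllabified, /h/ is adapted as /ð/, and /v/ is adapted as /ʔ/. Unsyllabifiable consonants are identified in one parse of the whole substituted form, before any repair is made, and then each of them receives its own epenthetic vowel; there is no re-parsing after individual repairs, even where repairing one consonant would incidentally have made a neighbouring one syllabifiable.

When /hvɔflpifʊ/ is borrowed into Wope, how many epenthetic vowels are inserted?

After substitution the input is /ðʔɔflpifʊ/.
The unsyllabifiable consonants are /ð/, /f/, /l/; each receives one epenthetic vowel.

3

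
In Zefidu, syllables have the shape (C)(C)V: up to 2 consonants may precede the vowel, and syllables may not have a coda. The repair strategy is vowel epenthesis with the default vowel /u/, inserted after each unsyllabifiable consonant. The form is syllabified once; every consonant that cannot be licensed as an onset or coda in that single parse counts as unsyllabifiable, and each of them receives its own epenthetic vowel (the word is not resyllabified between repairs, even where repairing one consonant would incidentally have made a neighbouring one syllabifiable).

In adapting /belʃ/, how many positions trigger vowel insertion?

2

The unsyllabifiable consonants are /l/, /ʃ/; each receives one epenthetic vowel.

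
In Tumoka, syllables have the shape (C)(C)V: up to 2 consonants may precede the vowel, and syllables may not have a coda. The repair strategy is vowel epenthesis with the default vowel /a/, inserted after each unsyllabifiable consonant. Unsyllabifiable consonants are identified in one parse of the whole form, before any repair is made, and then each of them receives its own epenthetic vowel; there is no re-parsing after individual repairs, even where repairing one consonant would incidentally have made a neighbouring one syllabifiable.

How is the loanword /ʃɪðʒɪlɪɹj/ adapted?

Syllabifying with onset maximization leaves /ɹ/, /j/ stranded (no codas are permitted; onsets may contain at most 2 consonants).
Inserting the epenthetic vowel yields /ɹ/ → /ɹa/, /j/ → /ja/.

ʃɪðʒɪlɪɹaja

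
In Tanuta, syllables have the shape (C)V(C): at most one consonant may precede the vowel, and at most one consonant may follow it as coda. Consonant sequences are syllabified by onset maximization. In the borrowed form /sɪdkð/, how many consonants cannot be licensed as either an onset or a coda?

Syllabifying with onset maximization leaves /k/, /ð/ stranded (at most one coda consonant is licensed; onsets are limited to one consonant).

2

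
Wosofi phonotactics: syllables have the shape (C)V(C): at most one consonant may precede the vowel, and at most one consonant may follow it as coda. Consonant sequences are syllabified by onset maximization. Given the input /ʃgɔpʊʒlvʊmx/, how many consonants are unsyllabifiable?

Syllabifying with onset maximization leaves /ʃ/, /l/, /x/ stranded (at most one coda consonant is licensed; onsets are limited to one consonant).

3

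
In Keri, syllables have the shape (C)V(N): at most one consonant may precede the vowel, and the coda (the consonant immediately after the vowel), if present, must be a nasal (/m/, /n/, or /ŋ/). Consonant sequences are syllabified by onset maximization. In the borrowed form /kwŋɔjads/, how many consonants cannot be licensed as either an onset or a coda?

4

Syllabifying with onset maximization leaves /k/, /w/, /d/, /s/ stranded (only a nasal (/m/, /n/, or /ŋ/) is licensed in coda position; onsets are limited to one consonant).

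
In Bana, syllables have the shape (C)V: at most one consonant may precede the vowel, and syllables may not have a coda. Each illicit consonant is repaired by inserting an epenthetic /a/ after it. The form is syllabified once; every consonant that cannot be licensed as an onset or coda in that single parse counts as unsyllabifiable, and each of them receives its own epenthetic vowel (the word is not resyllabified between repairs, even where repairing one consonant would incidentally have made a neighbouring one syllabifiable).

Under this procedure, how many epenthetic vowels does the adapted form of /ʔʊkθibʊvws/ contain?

4

The unsyllabifiable consonants are /k/, /v/, /w/, /s/; each receives one epenthetic vowel.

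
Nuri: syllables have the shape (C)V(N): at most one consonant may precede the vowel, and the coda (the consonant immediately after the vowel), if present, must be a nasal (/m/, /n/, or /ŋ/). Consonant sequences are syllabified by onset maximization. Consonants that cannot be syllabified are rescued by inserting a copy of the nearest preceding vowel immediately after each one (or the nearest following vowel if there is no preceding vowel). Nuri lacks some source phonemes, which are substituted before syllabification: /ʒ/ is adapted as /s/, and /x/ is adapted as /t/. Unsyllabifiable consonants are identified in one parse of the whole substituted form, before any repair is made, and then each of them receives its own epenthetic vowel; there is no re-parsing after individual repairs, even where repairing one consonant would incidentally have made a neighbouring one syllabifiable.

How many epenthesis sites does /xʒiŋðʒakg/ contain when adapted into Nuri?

After substitution the input is /tsiŋðsakg/.
The unsyllabifiable consonants are /t/, /ð/, /k/, /g/; each receives one epenthetic vowel.

4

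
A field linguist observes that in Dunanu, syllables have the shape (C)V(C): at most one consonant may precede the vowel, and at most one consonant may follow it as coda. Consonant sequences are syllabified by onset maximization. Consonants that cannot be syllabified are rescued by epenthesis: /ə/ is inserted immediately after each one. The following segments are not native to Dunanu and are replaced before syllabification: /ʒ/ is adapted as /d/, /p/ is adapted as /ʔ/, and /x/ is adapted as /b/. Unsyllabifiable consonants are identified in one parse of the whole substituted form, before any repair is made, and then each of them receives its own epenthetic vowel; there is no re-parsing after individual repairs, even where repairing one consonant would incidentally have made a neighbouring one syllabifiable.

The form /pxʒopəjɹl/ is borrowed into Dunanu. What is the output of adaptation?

Substitution: /p/ → /ʔ/, /x/ → /b/, /ʒ/ → /d/, giving /ʔbdoʔəjɹl/.
Under (C)V(C), the unsyllabifiable consonants are /ʔ/, /b/, /ɹ/, /l/ (at most one coda consonant is licensed; onsets are limited to one consonant).
Epenthesis after each stranded consonant: /ʔ/ → /ʔə/, /b/ → /bə/, /ɹ/ → /ɹə/, /l/ → /lə/.

ʔəbədoʔəjɹələ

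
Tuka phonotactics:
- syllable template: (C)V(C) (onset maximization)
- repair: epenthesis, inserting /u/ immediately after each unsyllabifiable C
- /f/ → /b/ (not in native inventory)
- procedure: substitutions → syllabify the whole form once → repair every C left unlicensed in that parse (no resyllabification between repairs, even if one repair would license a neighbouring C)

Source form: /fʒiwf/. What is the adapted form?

buʒiwbu

Substitution: /f/ → /b/, giving /bʒiwb/.
Under (C)V(C), the unsyllabifiable consonants are /b/, /b/ (at most one coda consonant is licensed; onsets are limited to one consonant).
Inserting the epenthetic vowel yields /b/ → /bu/, /b/ → /bu/.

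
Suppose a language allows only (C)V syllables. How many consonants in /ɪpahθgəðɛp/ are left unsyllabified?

Syllabifying with onset maximization leaves /h/, /θ/, /p/ stranded (no codas are permitted; onsets are limited to one consonant).

3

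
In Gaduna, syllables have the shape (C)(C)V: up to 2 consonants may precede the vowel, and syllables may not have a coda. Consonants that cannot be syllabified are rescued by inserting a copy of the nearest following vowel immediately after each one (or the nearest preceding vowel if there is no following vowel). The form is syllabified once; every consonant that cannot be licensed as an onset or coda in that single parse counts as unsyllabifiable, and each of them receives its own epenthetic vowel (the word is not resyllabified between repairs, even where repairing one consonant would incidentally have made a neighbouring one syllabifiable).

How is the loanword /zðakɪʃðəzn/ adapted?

zðakɪʃðəzənə

The consonants /z/, /n/ cannot be parsed into a legal (C)(C)V syllable (no codas are permitted; onsets may contain at most 2 consonants).
Epenthesis after each stranded consonant: /z/ → /zə/, /n/ → /nə/.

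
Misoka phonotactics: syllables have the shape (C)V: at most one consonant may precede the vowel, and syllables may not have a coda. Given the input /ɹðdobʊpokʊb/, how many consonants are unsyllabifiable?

3

Under (C)V, the unsyllabifiable consonants are /ɹ/, /ð/, /b/ (no codas are permitted; onsets are limited to one consonant).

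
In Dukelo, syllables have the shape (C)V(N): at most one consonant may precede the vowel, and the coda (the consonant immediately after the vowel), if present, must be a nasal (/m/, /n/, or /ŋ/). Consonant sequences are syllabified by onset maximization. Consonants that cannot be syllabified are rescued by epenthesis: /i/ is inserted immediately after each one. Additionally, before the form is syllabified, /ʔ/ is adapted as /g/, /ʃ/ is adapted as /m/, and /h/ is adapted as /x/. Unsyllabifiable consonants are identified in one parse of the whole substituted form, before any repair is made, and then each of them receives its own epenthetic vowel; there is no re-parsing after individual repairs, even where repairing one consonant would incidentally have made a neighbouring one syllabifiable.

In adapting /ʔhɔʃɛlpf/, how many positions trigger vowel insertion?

After substitution the input is /gxɔmɛlpf/.
The unsyllabifiable consonants are /g/, /l/, /p/, /f/; each receives one epenthetic vowel.

4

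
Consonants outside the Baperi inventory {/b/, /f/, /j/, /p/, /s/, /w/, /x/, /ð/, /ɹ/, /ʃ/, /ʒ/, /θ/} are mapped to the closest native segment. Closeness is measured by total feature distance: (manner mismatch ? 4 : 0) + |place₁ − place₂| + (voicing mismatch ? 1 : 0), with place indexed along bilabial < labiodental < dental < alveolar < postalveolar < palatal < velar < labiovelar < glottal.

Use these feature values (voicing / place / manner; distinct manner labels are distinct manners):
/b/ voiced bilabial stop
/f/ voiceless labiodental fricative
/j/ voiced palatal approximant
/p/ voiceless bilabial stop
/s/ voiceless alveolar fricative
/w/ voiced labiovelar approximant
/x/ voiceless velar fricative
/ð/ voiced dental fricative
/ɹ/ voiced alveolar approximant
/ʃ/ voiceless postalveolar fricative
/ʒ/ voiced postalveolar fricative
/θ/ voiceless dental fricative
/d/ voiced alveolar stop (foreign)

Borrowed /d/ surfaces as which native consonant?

/b/ is closest: same manner (stop), place distance 3 (alveolar→bilabial), same voicing; total 3. Next closest is /p/ at distance 4.

b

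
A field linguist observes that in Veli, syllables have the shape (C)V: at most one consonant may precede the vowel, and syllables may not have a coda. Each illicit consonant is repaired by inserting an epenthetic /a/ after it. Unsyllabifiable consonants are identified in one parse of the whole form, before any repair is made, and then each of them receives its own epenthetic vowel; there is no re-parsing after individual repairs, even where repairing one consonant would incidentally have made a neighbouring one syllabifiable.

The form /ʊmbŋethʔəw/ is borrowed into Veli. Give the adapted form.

ʊmabaŋetahaʔəwa

The consonants /m/, /b/, /t/, /h/, /w/ cannot be parsed into a legal (C)V syllable (no codas are permitted; onsets are limited to one consonant).
Inserting the epenthetic vowel yields /m/ → /ma/, /b/ → /ba/, /t/ → /ta/, /h/ → /ha/, /w/ → /wa/.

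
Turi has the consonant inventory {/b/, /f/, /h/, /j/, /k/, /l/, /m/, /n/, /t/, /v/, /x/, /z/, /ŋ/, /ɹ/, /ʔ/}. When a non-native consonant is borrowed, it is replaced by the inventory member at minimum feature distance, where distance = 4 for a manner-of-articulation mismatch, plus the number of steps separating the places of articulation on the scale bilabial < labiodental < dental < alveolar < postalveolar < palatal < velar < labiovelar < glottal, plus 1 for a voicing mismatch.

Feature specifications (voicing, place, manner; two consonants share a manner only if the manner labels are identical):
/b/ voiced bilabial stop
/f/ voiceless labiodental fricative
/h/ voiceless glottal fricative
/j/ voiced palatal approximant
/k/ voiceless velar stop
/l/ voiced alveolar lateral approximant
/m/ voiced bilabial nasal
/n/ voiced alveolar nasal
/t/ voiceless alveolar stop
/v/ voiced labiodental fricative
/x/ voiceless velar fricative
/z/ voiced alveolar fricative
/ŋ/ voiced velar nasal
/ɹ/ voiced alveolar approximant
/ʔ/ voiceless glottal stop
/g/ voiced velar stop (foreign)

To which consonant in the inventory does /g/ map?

k

/k/ is closest: same manner (stop), place distance 0 (velar→velar), voicing differs (+1); total 1. Next closest is /ʔ/ at distance 3.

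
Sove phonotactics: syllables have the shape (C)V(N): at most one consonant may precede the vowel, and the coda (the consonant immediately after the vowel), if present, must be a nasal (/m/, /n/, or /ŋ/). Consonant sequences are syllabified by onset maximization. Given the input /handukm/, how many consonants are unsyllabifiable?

Syllabifying with onset maximization leaves /k/, /m/ stranded (only a nasal (/m/, /n/, or /ŋ/) is licensed in coda position; onsets are limited to one consonant).

2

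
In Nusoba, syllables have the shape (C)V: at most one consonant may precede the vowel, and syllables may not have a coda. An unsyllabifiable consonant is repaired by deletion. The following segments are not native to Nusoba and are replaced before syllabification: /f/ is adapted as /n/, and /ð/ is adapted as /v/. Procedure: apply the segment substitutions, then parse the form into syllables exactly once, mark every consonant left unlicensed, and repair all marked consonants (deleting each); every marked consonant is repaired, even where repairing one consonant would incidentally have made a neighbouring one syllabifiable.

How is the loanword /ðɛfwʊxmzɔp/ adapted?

vɛwʊzɔ

Substitution: /ð/ → /v/, /f/ → /n/, giving /vɛnwʊxmzɔp/.
Under (C)V, the unsyllabifiable consonants are /n/, /x/, /m/, /p/ (no codas are permitted; onsets are limited to one consonant).
Each unlicensed consonant is deleted: /n/, /x/, /m/, /p/.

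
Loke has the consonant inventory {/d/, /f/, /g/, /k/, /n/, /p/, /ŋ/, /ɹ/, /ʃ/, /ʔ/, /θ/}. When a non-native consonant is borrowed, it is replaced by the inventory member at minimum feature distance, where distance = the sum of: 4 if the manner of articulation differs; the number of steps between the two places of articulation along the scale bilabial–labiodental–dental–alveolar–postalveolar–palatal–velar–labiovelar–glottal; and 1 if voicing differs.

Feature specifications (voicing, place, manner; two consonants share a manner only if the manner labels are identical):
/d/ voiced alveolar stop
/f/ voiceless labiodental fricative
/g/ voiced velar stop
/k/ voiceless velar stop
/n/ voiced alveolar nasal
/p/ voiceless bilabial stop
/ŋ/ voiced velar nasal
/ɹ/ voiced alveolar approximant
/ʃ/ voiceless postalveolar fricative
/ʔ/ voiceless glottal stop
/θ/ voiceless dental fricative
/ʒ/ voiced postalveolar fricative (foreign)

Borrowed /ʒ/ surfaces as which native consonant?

ʃ

/ʃ/ is closest: same manner (fricative), place distance 0 (postalveolar→postalveolar), voicing differs (+1); total 1. Next closest is /θ/ at distance 3.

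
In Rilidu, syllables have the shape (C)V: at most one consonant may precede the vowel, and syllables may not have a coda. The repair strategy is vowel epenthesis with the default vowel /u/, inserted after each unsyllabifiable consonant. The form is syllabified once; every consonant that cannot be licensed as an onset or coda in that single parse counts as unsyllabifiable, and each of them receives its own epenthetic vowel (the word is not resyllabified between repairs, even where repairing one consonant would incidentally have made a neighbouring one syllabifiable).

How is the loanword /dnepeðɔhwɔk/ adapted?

The consonants /d/, /h/, /k/ cannot be parsed into a legal (C)V syllable (no codas are permitted; onsets are limited to one consonant).
Inserting the epenthetic vowel yields /d/ → /du/, /h/ → /hu/, /k/ → /ku/.

dunepeðɔhuwɔku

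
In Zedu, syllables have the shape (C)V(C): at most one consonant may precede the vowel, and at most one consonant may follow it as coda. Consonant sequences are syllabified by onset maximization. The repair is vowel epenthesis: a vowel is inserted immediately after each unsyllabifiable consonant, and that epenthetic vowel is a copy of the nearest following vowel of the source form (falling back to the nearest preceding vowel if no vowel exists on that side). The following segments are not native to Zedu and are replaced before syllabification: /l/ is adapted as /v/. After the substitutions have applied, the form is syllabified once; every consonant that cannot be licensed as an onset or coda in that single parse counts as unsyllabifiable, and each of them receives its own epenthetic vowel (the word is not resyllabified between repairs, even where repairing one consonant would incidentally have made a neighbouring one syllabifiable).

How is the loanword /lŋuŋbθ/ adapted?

vuŋuŋbuθu

Substitution: /l/ → /v/, giving /vŋuŋbθ/.
Syllabifying with onset maximization leaves /v/, /b/, /θ/ stranded (at most one coda consonant is licensed; onsets are limited to one consonant).
Inserting the epenthetic vowel yields /v/ → /vu/, /b/ → /bu/, /θ/ → /θu/.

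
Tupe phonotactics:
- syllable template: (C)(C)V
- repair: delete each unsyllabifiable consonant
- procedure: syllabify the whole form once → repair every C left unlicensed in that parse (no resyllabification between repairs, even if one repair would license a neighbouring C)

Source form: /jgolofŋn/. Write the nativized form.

Under (C)(C)V, the unsyllabifiable consonants are /f/, /ŋ/, /n/ (no codas are permitted; onsets may contain at most 2 consonants).
Deleting the stranded consonants removes /f/, /ŋ/, /n/.

jgolo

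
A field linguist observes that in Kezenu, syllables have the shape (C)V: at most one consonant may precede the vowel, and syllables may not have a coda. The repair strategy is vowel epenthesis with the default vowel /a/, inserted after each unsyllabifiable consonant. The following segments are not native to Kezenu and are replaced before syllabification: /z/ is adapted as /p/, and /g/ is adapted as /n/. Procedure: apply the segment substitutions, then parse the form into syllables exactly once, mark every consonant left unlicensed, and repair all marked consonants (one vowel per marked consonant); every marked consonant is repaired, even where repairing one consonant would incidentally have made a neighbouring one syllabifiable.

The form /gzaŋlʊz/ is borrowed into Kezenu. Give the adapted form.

Substitution: /g/ → /n/, /z/ → /p/, giving /npaŋlʊp/.
Syllabifying with onset maximization leaves /n/, /ŋ/, /p/ stranded (no codas are permitted; onsets are limited to one consonant).
Each unlicensed consonant becomes the onset of a new syllable: /n/ → /na/, /ŋ/ → /ŋa/, /p/ → /pa/.

napaŋalʊpa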